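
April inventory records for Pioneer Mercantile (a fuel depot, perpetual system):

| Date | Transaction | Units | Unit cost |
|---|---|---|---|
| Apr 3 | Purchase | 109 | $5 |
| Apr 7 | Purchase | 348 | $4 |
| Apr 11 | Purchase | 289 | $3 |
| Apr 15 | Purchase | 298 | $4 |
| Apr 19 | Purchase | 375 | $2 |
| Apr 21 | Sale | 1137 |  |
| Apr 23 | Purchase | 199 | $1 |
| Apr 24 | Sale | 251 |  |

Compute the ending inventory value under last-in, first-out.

Ending inventory = $1,029

Apr 21, 1137 sold [LIFO — newest first]: 375 @ $2 + 298 @ $4 + 289 @ $3 + 175 @ $4 = $3,509
Apr 24, 251 sold [LIFO — newest first]: 199 @ $1 + 52 @ $4 = $407
Total COGS = $3,509 + $407 = $3,916
Ending inventory: 109 @ $5 + 121 @ $4 = $1,029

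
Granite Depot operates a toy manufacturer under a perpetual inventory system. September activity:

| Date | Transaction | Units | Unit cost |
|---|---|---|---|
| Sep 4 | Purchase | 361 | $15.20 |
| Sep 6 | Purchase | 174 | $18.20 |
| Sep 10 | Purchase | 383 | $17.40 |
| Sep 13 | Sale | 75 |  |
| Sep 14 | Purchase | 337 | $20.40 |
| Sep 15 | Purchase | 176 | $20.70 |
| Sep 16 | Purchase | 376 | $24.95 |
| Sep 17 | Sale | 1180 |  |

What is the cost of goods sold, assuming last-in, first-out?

COGS = $26,267.60

Sep 13, 75 sold [LIFO — newest first]: 75 @ $17.40 = $1,305.00
Sep 17, 1180 sold [LIFO — newest first]: 376 @ $24.95 + 176 @ $20.70 + 337 @ $20.40 + 291 @ $17.40 = $24,962.60
Total COGS = $1,305.00 + $24,962.60 = $26,267.60
Ending inventory: 361 @ $15.20 + 174 @ $18.20 + 17 @ $17.40 = $8,949.80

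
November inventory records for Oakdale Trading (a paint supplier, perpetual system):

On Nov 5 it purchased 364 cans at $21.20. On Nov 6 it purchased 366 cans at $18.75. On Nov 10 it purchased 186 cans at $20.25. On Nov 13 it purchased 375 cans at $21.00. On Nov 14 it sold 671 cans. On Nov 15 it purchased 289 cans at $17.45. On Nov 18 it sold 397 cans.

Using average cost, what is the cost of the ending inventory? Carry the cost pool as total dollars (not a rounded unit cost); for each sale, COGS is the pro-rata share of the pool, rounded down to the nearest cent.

After Nov 5: 364 on hand, pool $7,716.80 (≈ $21.2000 each)
After Nov 6: 730 on hand, pool $14,579.30 (≈ $19.9716 each)
After Nov 10: 916 on hand, pool $18,345.80 (≈ $20.0282 each)
After Nov 13: 1291 on hand, pool $26,220.80 (≈ $20.3105 each)
Nov 14, sell 671: 671/1291 × $26,220.80 → $13,628.31
After Nov 15: 909 on hand, pool $17,635.54 (≈ $19.4010 each)
Nov 18, sell 397: 397/909 × $17,635.54 → $7,702.21
Total COGS = $13,628.31 + $7,702.21 = $21,330.52
Ending inventory (cost pool remaining) = $9,933.33
Check: goods available $31,263.85 = COGS $21,330.52 + ending $9,933.33

Ending inventory = $9,933.33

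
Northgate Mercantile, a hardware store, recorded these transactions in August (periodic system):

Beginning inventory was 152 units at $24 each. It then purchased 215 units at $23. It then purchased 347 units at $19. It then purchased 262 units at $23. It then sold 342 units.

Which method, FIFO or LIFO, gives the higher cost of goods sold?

FIFO COGS: 152 @ $24 + 190 @ $23 = $8,018
LIFO COGS: 262 @ $23 + 80 @ $19 = $7,546

FIFO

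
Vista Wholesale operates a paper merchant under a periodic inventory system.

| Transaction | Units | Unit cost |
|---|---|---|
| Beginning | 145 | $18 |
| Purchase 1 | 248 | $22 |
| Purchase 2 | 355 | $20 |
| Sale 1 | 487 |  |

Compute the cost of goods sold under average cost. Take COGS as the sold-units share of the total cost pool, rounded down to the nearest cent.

COGS = $9,874.12

Sale 1, sell 487: 487/748 × $15,166.00 → $9,874.12
Ending inventory (cost pool remaining) = $5,291.88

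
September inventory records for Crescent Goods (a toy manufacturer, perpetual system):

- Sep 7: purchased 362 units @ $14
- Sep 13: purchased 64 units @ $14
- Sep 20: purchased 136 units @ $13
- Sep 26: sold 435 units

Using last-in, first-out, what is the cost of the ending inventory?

Ending inventory = $1,778

Sep 26, 435 sold [LIFO — newest first]: 136 @ $13 + 64 @ $14 + 235 @ $14 = $5,954
Ending inventory: 127 @ $14 = $1,778
Check: goods available $7,732 = COGS $5,954 + ending $1,778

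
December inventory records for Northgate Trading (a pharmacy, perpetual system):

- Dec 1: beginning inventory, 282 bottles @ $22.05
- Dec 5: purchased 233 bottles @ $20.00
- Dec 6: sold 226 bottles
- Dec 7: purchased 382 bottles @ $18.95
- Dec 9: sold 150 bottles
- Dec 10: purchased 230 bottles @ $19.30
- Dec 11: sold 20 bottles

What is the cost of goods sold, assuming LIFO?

Dec 6, 226 sold [LIFO — newest first]: 226 @ $20.00 = $4,520.00
Dec 9, 150 sold [LIFO — newest first]: 150 @ $18.95 = $2,842.50
Dec 11, 20 sold [LIFO — newest first]: 20 @ $19.30 = $386.00
Total COGS = $4,520.00 + $2,842.50 + $386.00 = $7,748.50
Ending inventory: 282 @ $22.05 + 7 @ $20.00 + 232 @ $18.95 + 210 @ $19.30 = $14,807.50

COGS = $7,748.50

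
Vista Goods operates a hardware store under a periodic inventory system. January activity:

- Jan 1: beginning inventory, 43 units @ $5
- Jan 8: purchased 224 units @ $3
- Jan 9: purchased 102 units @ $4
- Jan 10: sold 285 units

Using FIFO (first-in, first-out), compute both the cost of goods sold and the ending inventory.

Jan 10, 285 sold [FIFO — oldest first]: 43 @ $5 + 224 @ $3 + 18 @ $4 = $959
Ending inventory: 84 @ $4 = $336

COGS = $959; ending inventory = $336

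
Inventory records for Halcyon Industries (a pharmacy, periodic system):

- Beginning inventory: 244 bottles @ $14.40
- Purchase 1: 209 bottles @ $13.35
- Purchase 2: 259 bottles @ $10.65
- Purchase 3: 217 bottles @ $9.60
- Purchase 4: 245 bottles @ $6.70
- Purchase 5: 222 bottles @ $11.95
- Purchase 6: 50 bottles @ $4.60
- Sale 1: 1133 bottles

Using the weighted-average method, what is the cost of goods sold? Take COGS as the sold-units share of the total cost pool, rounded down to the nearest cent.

Sale 1, sell 1133: 1133/1446 × $15,669.70 → $12,277.84
Ending inventory (cost pool remaining) = $3,391.86
Check: goods available $15,669.70 = COGS $12,277.84 + ending $3,391.86

COGS = $12,277.84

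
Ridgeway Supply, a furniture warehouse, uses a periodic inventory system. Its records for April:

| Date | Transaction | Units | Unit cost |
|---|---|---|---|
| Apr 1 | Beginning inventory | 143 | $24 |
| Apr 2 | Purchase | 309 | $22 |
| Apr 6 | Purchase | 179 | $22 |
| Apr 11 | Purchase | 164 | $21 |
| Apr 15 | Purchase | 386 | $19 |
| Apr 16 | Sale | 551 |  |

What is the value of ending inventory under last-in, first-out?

Apr 16, 551 sold [LIFO — newest first]: 386 @ $19 + 164 @ $21 + 1 @ $22 = $10,800
Ending inventory: 143 @ $24 + 309 @ $22 + 178 @ $22 = $14,146
Check: goods available $24,946 = COGS $10,800 + ending $14,146

Ending inventory = $14,146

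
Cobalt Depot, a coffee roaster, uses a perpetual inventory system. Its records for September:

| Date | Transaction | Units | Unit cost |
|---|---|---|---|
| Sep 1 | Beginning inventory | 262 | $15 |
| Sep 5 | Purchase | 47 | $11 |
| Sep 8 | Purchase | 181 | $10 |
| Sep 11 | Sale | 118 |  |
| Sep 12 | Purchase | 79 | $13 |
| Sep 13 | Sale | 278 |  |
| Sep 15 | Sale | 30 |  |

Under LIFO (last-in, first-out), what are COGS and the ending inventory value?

COGS = $5,139; ending inventory = $2,145

Sep 11, 118 sold [LIFO — newest first]: 118 @ $10 = $1,180
Sep 13, 278 sold [LIFO — newest first]: 79 @ $13 + 63 @ $10 + 47 @ $11 + 89 @ $15 = $3,509
Sep 15, 30 sold [LIFO — newest first]: 30 @ $15 = $450
Total COGS = $1,180 + $3,509 + $450 = $5,139
Ending inventory: 143 @ $15 = $2,145
Check: goods available $7,284 = COGS $5,139 + ending $2,145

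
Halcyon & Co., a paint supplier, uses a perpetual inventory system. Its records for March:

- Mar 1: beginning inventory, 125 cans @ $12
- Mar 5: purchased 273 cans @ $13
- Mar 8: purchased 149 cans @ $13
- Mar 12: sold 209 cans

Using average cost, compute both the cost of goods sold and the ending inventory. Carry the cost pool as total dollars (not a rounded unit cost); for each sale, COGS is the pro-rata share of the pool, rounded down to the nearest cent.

COGS = $2,669.23; ending inventory = $4,316.77

After Mar 1: 125 on hand, pool $1,500.00 (≈ $12.0000 each)
After Mar 5: 398 on hand, pool $5,049.00 (≈ $12.6859 each)
After Mar 8: 547 on hand, pool $6,986.00 (≈ $12.7715 each)
Mar 12, sell 209: 209/547 × $6,986.00 → $2,669.23
Ending inventory (cost pool remaining) = $4,316.77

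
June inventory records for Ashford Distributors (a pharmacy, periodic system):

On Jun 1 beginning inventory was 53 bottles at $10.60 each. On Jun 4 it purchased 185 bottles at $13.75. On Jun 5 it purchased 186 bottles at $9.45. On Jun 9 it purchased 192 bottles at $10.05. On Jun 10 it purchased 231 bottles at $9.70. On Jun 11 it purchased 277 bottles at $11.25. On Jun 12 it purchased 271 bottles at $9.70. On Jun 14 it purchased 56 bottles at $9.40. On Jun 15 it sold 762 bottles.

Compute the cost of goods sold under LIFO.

Jun 15, 762 sold [LIFO — newest first]: 56 @ $9.40 + 271 @ $9.70 + 277 @ $11.25 + 158 @ $9.70 = $7,803.95
Ending inventory: 53 @ $10.60 + 185 @ $13.75 + 186 @ $9.45 + 192 @ $10.05 + 73 @ $9.70 = $7,500.95

COGS = $7,803.95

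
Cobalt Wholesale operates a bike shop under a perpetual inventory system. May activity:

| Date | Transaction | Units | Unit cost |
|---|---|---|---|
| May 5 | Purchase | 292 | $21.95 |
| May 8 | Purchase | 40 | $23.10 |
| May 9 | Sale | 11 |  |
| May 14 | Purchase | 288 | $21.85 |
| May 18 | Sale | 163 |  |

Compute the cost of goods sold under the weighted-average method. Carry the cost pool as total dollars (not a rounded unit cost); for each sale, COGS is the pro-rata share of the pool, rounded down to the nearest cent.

After May 5: 292 on hand, pool $6,409.40 (≈ $21.9500 each)
After May 8: 332 on hand, pool $7,333.40 (≈ $22.0886 each)
May 9, sell 11: 11/332 × $7,333.40 → $242.97
After May 14: 609 on hand, pool $13,383.23 (≈ $21.9757 each)
May 18, sell 163: 163/609 × $13,383.23 → $3,582.04
Total COGS = $242.97 + $3,582.04 = $3,825.01
Ending inventory (cost pool remaining) = $9,801.19

COGS = $3,825.01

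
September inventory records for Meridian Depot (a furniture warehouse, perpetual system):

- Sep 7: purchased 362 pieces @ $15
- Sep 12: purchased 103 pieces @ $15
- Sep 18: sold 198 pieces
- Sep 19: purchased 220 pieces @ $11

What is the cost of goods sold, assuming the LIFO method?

COGS = $2,970

Sep 18, 198 sold [LIFO — newest first]: 103 @ $15 + 95 @ $15 = $2,970
Ending inventory: 267 @ $15 + 220 @ $11 = $6,425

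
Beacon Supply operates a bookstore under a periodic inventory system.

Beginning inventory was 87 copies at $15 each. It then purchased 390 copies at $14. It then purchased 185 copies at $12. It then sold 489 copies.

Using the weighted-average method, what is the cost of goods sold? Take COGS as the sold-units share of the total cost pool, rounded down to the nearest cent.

COGS = $6,636.95

Sale 1, sell 489: 489/662 × $8,985.00 → $6,636.95
Ending inventory (cost pool remaining) = $2,348.05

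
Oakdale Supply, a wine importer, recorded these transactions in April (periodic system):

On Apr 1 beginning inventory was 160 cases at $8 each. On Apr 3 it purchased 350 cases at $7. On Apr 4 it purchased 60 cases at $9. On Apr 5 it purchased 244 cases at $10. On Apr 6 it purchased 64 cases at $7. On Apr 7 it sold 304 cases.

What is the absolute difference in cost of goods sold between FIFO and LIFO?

FIFO COGS: 160 @ $8 + 144 @ $7 = $2,288
LIFO COGS: 64 @ $7 + 240 @ $10 = $2,848
Difference = |$2,288 − $2,848| = $560

$560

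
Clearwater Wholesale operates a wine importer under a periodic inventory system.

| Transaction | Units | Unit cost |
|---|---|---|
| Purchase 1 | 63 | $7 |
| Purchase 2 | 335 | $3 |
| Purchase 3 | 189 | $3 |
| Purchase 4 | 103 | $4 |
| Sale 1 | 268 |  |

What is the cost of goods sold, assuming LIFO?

Sale 1 (268) [LIFO — newest first]: 103 @ $4 + 165 @ $3 = $907
Ending inventory: 63 @ $7 + 335 @ $3 + 24 @ $3 = $1,518
Check: goods available $2,425 = COGS $907 + ending $1,518

COGS = $907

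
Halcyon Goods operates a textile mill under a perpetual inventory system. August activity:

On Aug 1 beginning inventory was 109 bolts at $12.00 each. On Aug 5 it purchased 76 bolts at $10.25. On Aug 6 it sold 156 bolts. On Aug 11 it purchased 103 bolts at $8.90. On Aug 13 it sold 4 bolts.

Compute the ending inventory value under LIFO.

Aug 6, 156 sold [LIFO — newest first]: 76 @ $10.25 + 80 @ $12.00 = $1,739.00
Aug 13, 4 sold [LIFO — newest first]: 4 @ $8.90 = $35.60
Total COGS = $1,739.00 + $35.60 = $1,774.60
Ending inventory: 29 @ $12.00 + 99 @ $8.90 = $1,229.10

Ending inventory = $1,229.10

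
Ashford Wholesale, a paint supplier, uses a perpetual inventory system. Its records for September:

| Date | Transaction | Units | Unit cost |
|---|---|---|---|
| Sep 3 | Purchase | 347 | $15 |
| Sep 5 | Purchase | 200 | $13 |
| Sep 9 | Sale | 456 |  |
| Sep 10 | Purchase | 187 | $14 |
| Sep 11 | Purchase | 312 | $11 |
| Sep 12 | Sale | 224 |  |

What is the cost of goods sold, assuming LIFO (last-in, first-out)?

COGS = $8,904

Sep 9, 456 sold [LIFO — newest first]: 200 @ $13 + 256 @ $15 = $6,440
Sep 12, 224 sold [LIFO — newest first]: 224 @ $11 = $2,464
Total COGS = $6,440 + $2,464 = $8,904
Ending inventory: 91 @ $15 + 187 @ $14 + 88 @ $11 = $4,951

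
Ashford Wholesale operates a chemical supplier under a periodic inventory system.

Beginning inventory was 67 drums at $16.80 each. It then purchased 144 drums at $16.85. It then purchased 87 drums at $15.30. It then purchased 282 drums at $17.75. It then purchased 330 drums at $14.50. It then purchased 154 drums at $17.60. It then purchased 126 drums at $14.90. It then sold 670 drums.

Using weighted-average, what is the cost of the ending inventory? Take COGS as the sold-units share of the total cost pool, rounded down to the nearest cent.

Sale 1, sell 670: 670/1190 × $19,261.40 → $10,844.65
Ending inventory (cost pool remaining) = $8,416.75
Check: goods available $19,261.40 = COGS $10,844.65 + ending $8,416.75

Ending inventory = $8,416.75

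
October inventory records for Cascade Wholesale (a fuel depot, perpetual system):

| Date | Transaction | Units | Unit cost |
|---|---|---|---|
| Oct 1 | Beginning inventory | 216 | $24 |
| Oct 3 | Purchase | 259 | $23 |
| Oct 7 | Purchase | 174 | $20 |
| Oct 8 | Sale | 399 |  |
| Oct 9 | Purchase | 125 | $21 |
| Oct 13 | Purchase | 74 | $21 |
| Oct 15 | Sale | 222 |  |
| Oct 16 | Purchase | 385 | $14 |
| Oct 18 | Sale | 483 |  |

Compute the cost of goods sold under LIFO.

COGS = $21,094

Oct 8, 399 sold [LIFO — newest first]: 174 @ $20 + 225 @ $23 = $8,655
Oct 15, 222 sold [LIFO — newest first]: 74 @ $21 + 125 @ $21 + 23 @ $23 = $4,708
Oct 18, 483 sold [LIFO — newest first]: 385 @ $14 + 11 @ $23 + 87 @ $24 = $7,731
Total COGS = $8,655 + $4,708 + $7,731 = $21,094
Ending inventory: 129 @ $24 = $3,096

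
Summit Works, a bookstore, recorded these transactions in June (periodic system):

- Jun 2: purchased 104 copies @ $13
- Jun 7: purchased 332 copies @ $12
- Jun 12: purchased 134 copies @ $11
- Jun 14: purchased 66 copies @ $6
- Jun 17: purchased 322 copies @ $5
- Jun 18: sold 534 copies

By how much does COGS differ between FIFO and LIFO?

$2,790

FIFO COGS: 104 @ $13 + 332 @ $12 + 98 @ $11 = $6,414
LIFO COGS: 322 @ $5 + 66 @ $6 + 134 @ $11 + 12 @ $12 = $3,624
Difference = |$6,414 − $3,624| = $2,790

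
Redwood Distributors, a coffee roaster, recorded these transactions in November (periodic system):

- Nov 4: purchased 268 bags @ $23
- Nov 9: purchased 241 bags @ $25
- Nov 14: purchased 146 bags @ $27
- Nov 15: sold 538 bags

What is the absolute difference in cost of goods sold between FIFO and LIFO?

$468

FIFO COGS: 268 @ $23 + 241 @ $25 + 29 @ $27 = $12,972
LIFO COGS: 146 @ $27 + 241 @ $25 + 151 @ $23 = $13,440
Difference = |$12,972 − $13,440| = $468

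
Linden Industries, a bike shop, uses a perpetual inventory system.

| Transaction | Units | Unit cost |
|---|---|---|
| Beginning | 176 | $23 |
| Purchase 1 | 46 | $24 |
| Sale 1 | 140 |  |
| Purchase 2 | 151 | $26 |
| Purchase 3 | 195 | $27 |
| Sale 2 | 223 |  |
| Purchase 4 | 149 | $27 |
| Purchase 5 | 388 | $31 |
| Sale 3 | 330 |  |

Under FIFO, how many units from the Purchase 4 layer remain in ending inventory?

24

Sale 1 (140) [FIFO — oldest first]: 140 @ $23 = $3,220
Sale 2 (223) [FIFO — oldest first]: 36 @ $23 + 46 @ $24 + 141 @ $26 = $5,598
Sale 3 (330) [FIFO — oldest first]: 10 @ $26 + 195 @ $27 + 125 @ $27 = $8,900
Total COGS = $3,220 + $5,598 + $8,900 = $17,718
Ending inventory: 24 @ $27 + 388 @ $31 = $12,676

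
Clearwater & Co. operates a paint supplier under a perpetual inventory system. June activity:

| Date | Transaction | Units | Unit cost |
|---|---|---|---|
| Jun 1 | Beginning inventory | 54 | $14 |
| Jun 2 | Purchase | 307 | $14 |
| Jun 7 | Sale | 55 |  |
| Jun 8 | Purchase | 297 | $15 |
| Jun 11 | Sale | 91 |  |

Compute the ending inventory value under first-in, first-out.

Ending inventory = $7,465

Jun 7, 55 sold [FIFO — oldest first]: 54 @ $14 + 1 @ $14 = $770
Jun 11, 91 sold [FIFO — oldest first]: 91 @ $14 = $1,274
Total COGS = $770 + $1,274 = $2,044
Ending inventory: 215 @ $14 + 297 @ $15 = $7,465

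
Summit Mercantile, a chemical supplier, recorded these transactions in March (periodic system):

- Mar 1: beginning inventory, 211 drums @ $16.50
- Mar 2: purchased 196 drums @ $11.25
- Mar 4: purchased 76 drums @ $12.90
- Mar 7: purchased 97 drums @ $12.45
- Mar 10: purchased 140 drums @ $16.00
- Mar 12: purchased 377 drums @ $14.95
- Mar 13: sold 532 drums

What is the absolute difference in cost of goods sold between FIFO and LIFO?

$785.95

FIFO COGS: 211 @ $16.50 + 196 @ $11.25 + 76 @ $12.90 + 49 @ $12.45 = $7,276.95
LIFO COGS: 377 @ $14.95 + 140 @ $16.00 + 15 @ $12.45 = $8,062.90
Difference = |$7,276.95 − $8,062.90| = $785.95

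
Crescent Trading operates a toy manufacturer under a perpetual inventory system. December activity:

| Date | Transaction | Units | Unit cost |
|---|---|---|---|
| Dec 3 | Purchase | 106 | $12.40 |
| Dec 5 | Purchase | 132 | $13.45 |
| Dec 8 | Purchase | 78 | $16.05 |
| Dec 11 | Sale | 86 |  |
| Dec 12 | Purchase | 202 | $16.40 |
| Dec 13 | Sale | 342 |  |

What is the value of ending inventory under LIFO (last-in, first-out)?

Dec 11, 86 sold [LIFO — newest first]: 78 @ $16.05 + 8 @ $13.45 = $1,359.50
Dec 13, 342 sold [LIFO — newest first]: 202 @ $16.40 + 124 @ $13.45 + 16 @ $12.40 = $5,179.00
Total COGS = $1,359.50 + $5,179.00 = $6,538.50
Ending inventory: 90 @ $12.40 = $1,116.00

Ending inventory = $1,116.00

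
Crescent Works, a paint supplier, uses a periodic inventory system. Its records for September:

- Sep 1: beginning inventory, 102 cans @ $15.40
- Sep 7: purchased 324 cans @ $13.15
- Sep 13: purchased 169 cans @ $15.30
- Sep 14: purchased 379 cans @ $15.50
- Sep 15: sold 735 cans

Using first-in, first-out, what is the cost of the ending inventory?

Ending inventory = $3,704.50

Sep 15, 735 sold [FIFO — oldest first]: 102 @ $15.40 + 324 @ $13.15 + 169 @ $15.30 + 140 @ $15.50 = $10,587.10
Ending inventory: 239 @ $15.50 = $3,704.50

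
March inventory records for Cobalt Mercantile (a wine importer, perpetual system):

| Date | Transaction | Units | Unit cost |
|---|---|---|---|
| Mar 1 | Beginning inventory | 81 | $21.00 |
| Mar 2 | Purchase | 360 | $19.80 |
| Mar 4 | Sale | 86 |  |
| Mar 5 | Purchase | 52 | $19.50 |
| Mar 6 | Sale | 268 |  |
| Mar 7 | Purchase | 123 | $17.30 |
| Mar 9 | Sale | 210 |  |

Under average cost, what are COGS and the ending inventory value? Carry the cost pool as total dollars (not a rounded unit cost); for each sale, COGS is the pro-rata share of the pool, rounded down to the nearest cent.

After Mar 1: 81 on hand, pool $1,701.00 (≈ $21.0000 each)
After Mar 2: 441 on hand, pool $8,829.00 (≈ $20.0204 each)
Mar 4, sell 86: 86/441 × $8,829.00 → $1,721.75
After Mar 5: 407 on hand, pool $8,121.25 (≈ $19.9539 each)
Mar 6, sell 268: 268/407 × $8,121.25 → $5,347.65
After Mar 7: 262 on hand, pool $4,901.50 (≈ $18.7080 each)
Mar 9, sell 210: 210/262 × $4,901.50 → $3,928.68
Total COGS = $1,721.75 + $5,347.65 + $3,928.68 = $10,998.08
Ending inventory (cost pool remaining) = $972.82

COGS = $10,998.08; ending inventory = $972.82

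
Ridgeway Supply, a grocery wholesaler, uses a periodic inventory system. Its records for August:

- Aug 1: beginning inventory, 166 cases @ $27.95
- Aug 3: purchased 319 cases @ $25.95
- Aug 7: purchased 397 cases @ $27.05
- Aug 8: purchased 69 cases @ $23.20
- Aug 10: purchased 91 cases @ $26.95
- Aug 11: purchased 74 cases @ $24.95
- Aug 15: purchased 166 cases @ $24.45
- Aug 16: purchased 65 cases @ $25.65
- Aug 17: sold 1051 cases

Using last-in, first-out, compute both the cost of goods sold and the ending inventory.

Aug 17, 1051 sold [LIFO — newest first]: 65 @ $25.65 + 166 @ $24.45 + 74 @ $24.95 + 91 @ $26.95 + 69 @ $23.20 + 397 @ $27.05 + 189 @ $25.95 = $27,268.90
Ending inventory: 166 @ $27.95 + 130 @ $25.95 = $8,013.20

COGS = $27,268.90; ending inventory = $8,013.20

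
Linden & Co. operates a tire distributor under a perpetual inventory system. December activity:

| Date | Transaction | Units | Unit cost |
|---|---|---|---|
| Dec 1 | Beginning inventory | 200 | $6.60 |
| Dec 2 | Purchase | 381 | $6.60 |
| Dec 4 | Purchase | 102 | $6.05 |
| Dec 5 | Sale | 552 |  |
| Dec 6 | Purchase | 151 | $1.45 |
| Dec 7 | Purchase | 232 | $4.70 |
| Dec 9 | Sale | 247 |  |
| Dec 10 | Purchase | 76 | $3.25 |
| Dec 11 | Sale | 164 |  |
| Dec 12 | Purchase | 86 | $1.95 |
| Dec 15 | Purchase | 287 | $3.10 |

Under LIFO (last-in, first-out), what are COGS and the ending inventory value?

COGS = $5,073.85; ending inventory = $1,991.60

Dec 5, 552 sold [LIFO — newest first]: 102 @ $6.05 + 381 @ $6.60 + 69 @ $6.60 = $3,587.10
Dec 9, 247 sold [LIFO — newest first]: 232 @ $4.70 + 15 @ $1.45 = $1,112.15
Dec 11, 164 sold [LIFO — newest first]: 76 @ $3.25 + 88 @ $1.45 = $374.60
Total COGS = $3,587.10 + $1,112.15 + $374.60 = $5,073.85
Ending inventory: 131 @ $6.60 + 48 @ $1.45 + 86 @ $1.95 + 287 @ $3.10 = $1,991.60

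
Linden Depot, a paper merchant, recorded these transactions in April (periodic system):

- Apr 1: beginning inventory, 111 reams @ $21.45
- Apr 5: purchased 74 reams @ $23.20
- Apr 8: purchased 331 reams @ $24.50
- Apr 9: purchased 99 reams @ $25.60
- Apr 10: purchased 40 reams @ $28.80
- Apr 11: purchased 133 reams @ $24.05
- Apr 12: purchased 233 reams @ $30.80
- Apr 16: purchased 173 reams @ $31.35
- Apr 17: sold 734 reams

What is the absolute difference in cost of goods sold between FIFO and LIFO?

FIFO COGS: 111 @ $21.45 + 74 @ $23.20 + 331 @ $24.50 + 99 @ $25.60 + 40 @ $28.80 + 79 @ $24.05 = $17,793.60
LIFO COGS: 173 @ $31.35 + 233 @ $30.80 + 133 @ $24.05 + 40 @ $28.80 + 99 @ $25.60 + 56 @ $24.50 = $20,857.00
Difference = |$17,793.60 − $20,857.00| = $3,063.40

$3,063.40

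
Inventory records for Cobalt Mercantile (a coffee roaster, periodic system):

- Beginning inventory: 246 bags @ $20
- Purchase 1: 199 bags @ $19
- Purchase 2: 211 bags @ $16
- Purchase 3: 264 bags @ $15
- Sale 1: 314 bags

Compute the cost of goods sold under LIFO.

Sale 1 (314) [LIFO — newest first]: 264 @ $15 + 50 @ $16 = $4,760
Ending inventory: 246 @ $20 + 199 @ $19 + 161 @ $16 = $11,277
Check: goods available $16,037 = COGS $4,760 + ending $11,277

COGS = $4,760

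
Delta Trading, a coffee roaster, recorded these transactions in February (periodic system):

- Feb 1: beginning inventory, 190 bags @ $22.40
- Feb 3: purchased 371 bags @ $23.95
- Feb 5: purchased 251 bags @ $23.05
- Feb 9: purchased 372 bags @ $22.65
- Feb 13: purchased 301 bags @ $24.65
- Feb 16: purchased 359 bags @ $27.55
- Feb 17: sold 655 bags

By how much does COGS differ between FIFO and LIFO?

$1,878.70

FIFO COGS: 190 @ $22.40 + 371 @ $23.95 + 94 @ $23.05 = $15,308.15
LIFO COGS: 359 @ $27.55 + 296 @ $24.65 = $17,186.85
Difference = |$15,308.15 − $17,186.85| = $1,878.70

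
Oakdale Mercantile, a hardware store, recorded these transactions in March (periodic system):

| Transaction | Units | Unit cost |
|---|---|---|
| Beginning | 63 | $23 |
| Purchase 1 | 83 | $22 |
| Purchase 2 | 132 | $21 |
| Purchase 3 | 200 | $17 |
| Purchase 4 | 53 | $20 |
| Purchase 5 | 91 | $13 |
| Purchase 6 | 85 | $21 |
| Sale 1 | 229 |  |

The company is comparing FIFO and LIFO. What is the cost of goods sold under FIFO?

FIFO COGS: 63 @ $23 + 83 @ $22 + 83 @ $21 = $5,018
LIFO COGS: 85 @ $21 + 91 @ $13 + 53 @ $20 = $4,028

COGS = $5,018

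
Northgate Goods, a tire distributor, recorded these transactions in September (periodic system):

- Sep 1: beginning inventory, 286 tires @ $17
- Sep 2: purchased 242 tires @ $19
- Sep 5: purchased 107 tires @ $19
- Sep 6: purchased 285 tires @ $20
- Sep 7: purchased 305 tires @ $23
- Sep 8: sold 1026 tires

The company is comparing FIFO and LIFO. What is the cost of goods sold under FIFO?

COGS = $19,631

FIFO COGS: 286 @ $17 + 242 @ $19 + 107 @ $19 + 285 @ $20 + 106 @ $23 = $19,631
LIFO COGS: 305 @ $23 + 285 @ $20 + 107 @ $19 + 242 @ $19 + 87 @ $17 = $20,825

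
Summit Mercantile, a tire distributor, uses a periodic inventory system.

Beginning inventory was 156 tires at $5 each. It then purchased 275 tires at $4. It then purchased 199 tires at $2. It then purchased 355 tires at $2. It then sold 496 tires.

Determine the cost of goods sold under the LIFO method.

Sale 1 (496) [LIFO — newest first]: 355 @ $2 + 141 @ $2 = $992
Ending inventory: 156 @ $5 + 275 @ $4 + 58 @ $2 = $1,996

COGS = $992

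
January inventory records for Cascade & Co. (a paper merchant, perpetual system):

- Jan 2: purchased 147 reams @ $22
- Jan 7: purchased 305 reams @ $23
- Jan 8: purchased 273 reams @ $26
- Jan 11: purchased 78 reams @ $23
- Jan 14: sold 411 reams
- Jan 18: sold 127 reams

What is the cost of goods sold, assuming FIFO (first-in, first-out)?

COGS = $12,485

Jan 14, 411 sold [FIFO — oldest first]: 147 @ $22 + 264 @ $23 = $9,306
Jan 18, 127 sold [FIFO — oldest first]: 41 @ $23 + 86 @ $26 = $3,179
Total COGS = $9,306 + $3,179 = $12,485
Ending inventory: 187 @ $26 + 78 @ $23 = $6,656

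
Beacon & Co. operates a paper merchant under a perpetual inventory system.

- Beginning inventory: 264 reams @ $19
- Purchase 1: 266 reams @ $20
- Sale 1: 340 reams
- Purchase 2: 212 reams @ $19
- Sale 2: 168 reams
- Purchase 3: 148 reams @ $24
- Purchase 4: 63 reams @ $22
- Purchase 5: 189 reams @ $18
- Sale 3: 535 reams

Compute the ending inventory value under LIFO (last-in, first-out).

Sale 1 (340) [LIFO — newest first]: 266 @ $20 + 74 @ $19 = $6,726
Sale 2 (168) [LIFO — newest first]: 168 @ $19 = $3,192
Sale 3 (535) [LIFO — newest first]: 189 @ $18 + 63 @ $22 + 148 @ $24 + 44 @ $19 + 91 @ $19 = $10,905
Total COGS = $6,726 + $3,192 + $10,905 = $20,823
Ending inventory: 99 @ $19 = $1,881

Ending inventory = $1,881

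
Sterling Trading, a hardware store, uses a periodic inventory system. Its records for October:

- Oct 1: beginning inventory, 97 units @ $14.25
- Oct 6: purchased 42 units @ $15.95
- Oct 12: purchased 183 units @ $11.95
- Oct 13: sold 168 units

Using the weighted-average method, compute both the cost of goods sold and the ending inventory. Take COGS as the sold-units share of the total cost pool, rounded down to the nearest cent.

Oct 13, sell 168: 168/322 × $4,239.00 → $2,211.65
Ending inventory (cost pool remaining) = $2,027.35

COGS = $2,211.65; ending inventory = $2,027.35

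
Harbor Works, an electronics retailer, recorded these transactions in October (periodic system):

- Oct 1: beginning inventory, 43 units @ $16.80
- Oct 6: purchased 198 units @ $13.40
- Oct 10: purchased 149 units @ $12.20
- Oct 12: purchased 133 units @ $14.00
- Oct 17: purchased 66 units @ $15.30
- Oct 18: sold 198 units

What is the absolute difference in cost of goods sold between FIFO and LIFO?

FIFO COGS: 43 @ $16.80 + 155 @ $13.40 = $2,799.40
LIFO COGS: 66 @ $15.30 + 132 @ $14.00 = $2,857.80
Difference = |$2,799.40 − $2,857.80| = $58.40

$58.40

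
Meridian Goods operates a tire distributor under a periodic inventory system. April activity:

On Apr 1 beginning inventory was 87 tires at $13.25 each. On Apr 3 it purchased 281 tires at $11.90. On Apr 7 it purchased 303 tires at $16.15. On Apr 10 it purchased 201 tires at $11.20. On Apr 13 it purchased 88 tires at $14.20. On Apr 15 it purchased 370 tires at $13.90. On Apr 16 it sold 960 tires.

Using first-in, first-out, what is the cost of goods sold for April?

COGS = $12,890.90

Apr 16, 960 sold [FIFO — oldest first]: 87 @ $13.25 + 281 @ $11.90 + 303 @ $16.15 + 201 @ $11.20 + 88 @ $14.20 = $12,890.90
Ending inventory: 370 @ $13.90 = $5,143.00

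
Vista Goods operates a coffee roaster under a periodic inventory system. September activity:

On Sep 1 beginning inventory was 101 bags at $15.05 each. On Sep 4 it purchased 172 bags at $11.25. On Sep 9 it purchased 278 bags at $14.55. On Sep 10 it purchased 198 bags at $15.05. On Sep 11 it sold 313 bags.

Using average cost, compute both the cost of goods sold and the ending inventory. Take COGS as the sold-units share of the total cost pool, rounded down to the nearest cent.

COGS = $4,379.42; ending inventory = $6,100.43

Sep 11, sell 313: 313/749 × $10,479.85 → $4,379.42
Ending inventory (cost pool remaining) = $6,100.43
Check: goods available $10,479.85 = COGS $4,379.42 + ending $6,100.43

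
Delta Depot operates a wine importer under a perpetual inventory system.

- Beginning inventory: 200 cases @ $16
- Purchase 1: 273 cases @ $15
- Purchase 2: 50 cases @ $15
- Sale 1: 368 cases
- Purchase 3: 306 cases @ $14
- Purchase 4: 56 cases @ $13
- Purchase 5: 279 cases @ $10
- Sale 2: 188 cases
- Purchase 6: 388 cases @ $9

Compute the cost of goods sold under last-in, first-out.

COGS = $7,445

Sale 1 (368) [LIFO — newest first]: 50 @ $15 + 273 @ $15 + 45 @ $16 = $5,565
Sale 2 (188) [LIFO — newest first]: 188 @ $10 = $1,880
Total COGS = $5,565 + $1,880 = $7,445
Ending inventory: 155 @ $16 + 306 @ $14 + 56 @ $13 + 91 @ $10 + 388 @ $9 = $11,894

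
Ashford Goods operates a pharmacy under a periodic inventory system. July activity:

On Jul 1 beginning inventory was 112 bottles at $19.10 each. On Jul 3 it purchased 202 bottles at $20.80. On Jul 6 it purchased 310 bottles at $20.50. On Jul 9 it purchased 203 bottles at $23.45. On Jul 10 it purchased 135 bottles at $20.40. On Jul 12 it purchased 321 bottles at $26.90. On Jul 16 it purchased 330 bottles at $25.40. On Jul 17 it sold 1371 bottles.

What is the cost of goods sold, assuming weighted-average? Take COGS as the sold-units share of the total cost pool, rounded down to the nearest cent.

COGS = $31,641.83

Jul 17, sell 1371: 1371/1613 × $37,227.05 → $31,641.83
Ending inventory (cost pool remaining) = $5,585.22
Check: goods available $37,227.05 = COGS $31,641.83 + ending $5,585.22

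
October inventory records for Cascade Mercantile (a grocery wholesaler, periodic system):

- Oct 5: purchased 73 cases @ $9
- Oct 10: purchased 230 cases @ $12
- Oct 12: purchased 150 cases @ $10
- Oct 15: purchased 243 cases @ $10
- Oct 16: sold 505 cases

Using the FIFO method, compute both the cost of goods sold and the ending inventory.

Oct 16, 505 sold [FIFO — oldest first]: 73 @ $9 + 230 @ $12 + 150 @ $10 + 52 @ $10 = $5,437
Ending inventory: 191 @ $10 = $1,910
Check: goods available $7,347 = COGS $5,437 + ending $1,910

COGS = $5,437; ending inventory = $1,910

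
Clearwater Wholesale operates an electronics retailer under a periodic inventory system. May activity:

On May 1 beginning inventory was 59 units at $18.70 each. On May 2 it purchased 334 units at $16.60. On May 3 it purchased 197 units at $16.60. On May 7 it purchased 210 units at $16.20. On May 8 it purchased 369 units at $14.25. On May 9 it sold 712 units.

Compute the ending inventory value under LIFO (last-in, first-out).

Ending inventory = $7,710.10

May 9, 712 sold [LIFO — newest first]: 369 @ $14.25 + 210 @ $16.20 + 133 @ $16.60 = $10,868.05
Ending inventory: 59 @ $18.70 + 334 @ $16.60 + 64 @ $16.60 = $7,710.10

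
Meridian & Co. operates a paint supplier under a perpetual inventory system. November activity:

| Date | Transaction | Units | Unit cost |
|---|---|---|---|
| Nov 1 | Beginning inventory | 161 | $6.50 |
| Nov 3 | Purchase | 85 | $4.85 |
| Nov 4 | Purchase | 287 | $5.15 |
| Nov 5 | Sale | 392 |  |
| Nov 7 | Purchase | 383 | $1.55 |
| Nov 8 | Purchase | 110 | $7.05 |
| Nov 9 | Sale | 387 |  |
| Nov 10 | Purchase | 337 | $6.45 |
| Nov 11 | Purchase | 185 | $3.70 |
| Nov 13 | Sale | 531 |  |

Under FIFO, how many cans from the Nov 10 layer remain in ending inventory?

Nov 5, 392 sold [FIFO — oldest first]: 161 @ $6.50 + 85 @ $4.85 + 146 @ $5.15 = $2,210.65
Nov 9, 387 sold [FIFO — oldest first]: 141 @ $5.15 + 246 @ $1.55 = $1,107.45
Nov 13, 531 sold [FIFO — oldest first]: 137 @ $1.55 + 110 @ $7.05 + 284 @ $6.45 = $2,819.65
Total COGS = $2,210.65 + $1,107.45 + $2,819.65 = $6,137.75
Ending inventory: 53 @ $6.45 + 185 @ $3.70 = $1,026.35

53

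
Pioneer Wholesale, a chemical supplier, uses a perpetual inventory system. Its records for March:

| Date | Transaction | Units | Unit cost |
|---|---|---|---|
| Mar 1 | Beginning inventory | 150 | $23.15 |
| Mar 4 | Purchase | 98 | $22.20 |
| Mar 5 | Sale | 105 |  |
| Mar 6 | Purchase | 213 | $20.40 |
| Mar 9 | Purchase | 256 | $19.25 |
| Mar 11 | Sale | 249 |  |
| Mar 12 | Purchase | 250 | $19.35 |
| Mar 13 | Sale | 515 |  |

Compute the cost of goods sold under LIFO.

Mar 5, 105 sold [LIFO — newest first]: 98 @ $22.20 + 7 @ $23.15 = $2,337.65
Mar 11, 249 sold [LIFO — newest first]: 249 @ $19.25 = $4,793.25
Mar 13, 515 sold [LIFO — newest first]: 250 @ $19.35 + 7 @ $19.25 + 213 @ $20.40 + 45 @ $23.15 = $10,359.20
Total COGS = $2,337.65 + $4,793.25 + $10,359.20 = $17,490.10
Ending inventory: 98 @ $23.15 = $2,268.70
Check: goods available $19,758.80 = COGS $17,490.10 + ending $2,268.70

COGS = $17,490.10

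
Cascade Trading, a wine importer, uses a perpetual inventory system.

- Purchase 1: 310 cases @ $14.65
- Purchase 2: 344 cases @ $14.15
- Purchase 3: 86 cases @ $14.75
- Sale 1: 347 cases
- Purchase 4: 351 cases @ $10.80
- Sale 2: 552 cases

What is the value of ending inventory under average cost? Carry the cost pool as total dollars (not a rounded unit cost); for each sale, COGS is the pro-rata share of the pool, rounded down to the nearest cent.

After Purchase 1: 310 on hand, pool $4,541.50 (≈ $14.6500 each)
After Purchase 2: 654 on hand, pool $9,409.10 (≈ $14.3870 each)
After Purchase 3: 740 on hand, pool $10,677.60 (≈ $14.4292 each)
Sale 1, sell 347: 347/740 × $10,677.60 → $5,006.92
After Purchase 4: 744 on hand, pool $9,461.48 (≈ $12.7170 each)
Sale 2, sell 552: 552/744 × $9,461.48 → $7,019.80
Total COGS = $5,006.92 + $7,019.80 = $12,026.72
Ending inventory (cost pool remaining) = $2,441.68
Check: goods available $14,468.40 = COGS $12,026.72 + ending $2,441.68

Ending inventory = $2,441.68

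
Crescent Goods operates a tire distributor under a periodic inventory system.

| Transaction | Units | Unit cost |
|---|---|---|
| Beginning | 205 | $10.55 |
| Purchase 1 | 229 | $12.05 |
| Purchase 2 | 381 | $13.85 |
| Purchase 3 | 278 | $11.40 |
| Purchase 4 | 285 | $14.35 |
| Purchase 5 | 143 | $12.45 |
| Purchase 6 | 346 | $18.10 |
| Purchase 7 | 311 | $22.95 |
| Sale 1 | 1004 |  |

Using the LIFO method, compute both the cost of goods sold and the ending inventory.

Sale 1 (1004) [LIFO — newest first]: 311 @ $22.95 + 346 @ $18.10 + 143 @ $12.45 + 204 @ $14.35 = $18,107.80
Ending inventory: 205 @ $10.55 + 229 @ $12.05 + 381 @ $13.85 + 278 @ $11.40 + 81 @ $14.35 = $14,530.60

COGS = $18,107.80; ending inventory = $14,530.60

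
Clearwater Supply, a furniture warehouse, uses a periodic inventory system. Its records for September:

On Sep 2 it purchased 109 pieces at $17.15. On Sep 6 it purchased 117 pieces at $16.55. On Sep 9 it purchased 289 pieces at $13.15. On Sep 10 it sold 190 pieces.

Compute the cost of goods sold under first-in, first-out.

COGS = $3,209.90

Sep 10, 190 sold [FIFO — oldest first]: 109 @ $17.15 + 81 @ $16.55 = $3,209.90
Ending inventory: 36 @ $16.55 + 289 @ $13.15 = $4,396.15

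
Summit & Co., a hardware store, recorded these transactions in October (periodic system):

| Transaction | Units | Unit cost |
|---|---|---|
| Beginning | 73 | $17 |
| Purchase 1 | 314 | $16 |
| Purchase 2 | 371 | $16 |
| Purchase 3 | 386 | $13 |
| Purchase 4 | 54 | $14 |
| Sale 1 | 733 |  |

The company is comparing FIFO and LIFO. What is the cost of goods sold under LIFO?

COGS = $10,462

FIFO COGS: 73 @ $17 + 314 @ $16 + 346 @ $16 = $11,801
LIFO COGS: 54 @ $14 + 386 @ $13 + 293 @ $16 = $10,462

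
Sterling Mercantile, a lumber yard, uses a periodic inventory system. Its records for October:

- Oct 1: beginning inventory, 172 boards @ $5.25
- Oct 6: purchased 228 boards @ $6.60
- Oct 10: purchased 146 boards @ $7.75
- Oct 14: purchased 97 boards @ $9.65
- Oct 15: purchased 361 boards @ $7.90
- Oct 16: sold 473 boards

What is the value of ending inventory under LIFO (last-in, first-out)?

Ending inventory = $3,423.05

Oct 16, 473 sold [LIFO — newest first]: 361 @ $7.90 + 97 @ $9.65 + 15 @ $7.75 = $3,904.20
Ending inventory: 172 @ $5.25 + 228 @ $6.60 + 131 @ $7.75 = $3,423.05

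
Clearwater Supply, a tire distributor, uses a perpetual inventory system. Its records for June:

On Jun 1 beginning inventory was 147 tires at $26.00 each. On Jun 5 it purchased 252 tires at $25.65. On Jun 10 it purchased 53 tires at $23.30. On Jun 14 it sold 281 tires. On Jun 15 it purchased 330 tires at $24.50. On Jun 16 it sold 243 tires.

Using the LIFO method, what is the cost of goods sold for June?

COGS = $13,036.60

Jun 14, 281 sold [LIFO — newest first]: 53 @ $23.30 + 228 @ $25.65 = $7,083.10
Jun 16, 243 sold [LIFO — newest first]: 243 @ $24.50 = $5,953.50
Total COGS = $7,083.10 + $5,953.50 = $13,036.60
Ending inventory: 147 @ $26.00 + 24 @ $25.65 + 87 @ $24.50 = $6,569.10
Check: goods available $19,605.70 = COGS $13,036.60 + ending $6,569.10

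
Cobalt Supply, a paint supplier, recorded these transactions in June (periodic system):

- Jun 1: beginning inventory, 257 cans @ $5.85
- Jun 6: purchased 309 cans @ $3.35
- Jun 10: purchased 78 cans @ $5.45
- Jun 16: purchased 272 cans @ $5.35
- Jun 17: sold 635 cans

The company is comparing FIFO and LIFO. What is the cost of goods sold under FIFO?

COGS = $2,914.65

FIFO COGS: 257 @ $5.85 + 309 @ $3.35 + 69 @ $5.45 = $2,914.65
LIFO COGS: 272 @ $5.35 + 78 @ $5.45 + 285 @ $3.35 = $2,835.05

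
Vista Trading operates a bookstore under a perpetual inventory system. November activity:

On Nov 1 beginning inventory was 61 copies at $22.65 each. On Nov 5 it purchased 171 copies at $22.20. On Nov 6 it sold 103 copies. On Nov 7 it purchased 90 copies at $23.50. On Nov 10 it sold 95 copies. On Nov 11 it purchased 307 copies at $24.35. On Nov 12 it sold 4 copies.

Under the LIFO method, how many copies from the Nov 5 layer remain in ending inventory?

63

Nov 6, 103 sold [LIFO — newest first]: 103 @ $22.20 = $2,286.60
Nov 10, 95 sold [LIFO — newest first]: 90 @ $23.50 + 5 @ $22.20 = $2,226.00
Nov 12, 4 sold [LIFO — newest first]: 4 @ $24.35 = $97.40
Total COGS = $2,286.60 + $2,226.00 + $97.40 = $4,610.00
Ending inventory: 61 @ $22.65 + 63 @ $22.20 + 303 @ $24.35 = $10,158.30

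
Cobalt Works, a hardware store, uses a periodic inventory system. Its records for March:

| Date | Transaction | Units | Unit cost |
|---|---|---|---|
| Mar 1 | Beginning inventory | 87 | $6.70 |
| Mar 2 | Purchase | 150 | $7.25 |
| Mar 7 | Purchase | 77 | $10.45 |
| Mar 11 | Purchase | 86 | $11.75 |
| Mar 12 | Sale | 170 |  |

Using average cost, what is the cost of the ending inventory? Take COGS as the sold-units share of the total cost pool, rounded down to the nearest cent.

Mar 12, sell 170: 170/400 × $3,485.55 → $1,481.35
Ending inventory (cost pool remaining) = $2,004.20

Ending inventory = $2,004.20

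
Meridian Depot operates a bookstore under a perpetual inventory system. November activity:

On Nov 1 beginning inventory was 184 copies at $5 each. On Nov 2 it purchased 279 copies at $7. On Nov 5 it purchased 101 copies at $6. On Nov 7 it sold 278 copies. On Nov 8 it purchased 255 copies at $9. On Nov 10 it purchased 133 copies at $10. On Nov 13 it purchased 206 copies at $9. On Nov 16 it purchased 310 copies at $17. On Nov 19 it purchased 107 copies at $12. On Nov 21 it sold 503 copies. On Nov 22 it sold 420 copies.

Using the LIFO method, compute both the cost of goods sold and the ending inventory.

COGS = $13,086; ending inventory = $2,426

Nov 7, 278 sold [LIFO — newest first]: 101 @ $6 + 177 @ $7 = $1,845
Nov 21, 503 sold [LIFO — newest first]: 107 @ $12 + 310 @ $17 + 86 @ $9 = $7,328
Nov 22, 420 sold [LIFO — newest first]: 120 @ $9 + 133 @ $10 + 167 @ $9 = $3,913
Total COGS = $1,845 + $7,328 + $3,913 = $13,086
Ending inventory: 184 @ $5 + 102 @ $7 + 88 @ $9 = $2,426
Check: goods available $15,512 = COGS $13,086 + ending $2,426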